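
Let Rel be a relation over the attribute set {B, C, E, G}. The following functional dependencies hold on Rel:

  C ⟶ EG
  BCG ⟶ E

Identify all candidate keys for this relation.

BC

Attributes B, C never appear on any right-hand side, so every candidate key must contain {B, C}.
{B, C}⁺ = {B, C, E, G}, which is all of the schema, so {B, C} is the only candidate key.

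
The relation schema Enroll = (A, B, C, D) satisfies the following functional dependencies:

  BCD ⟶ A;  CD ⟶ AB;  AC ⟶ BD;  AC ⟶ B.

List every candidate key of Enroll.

Attribute C never appears on the right-hand side of any dependency, so C must belong to every candidate key.
{C}⁺ = {C}, which is not all of the schema, so we must add further attributes.
{A, C}⁺: AC→BD adds B, D → {A, B, C, D}. Minimal: {C}⁺ = {C}; {A}⁺ = {A} — none reach the full schema.
{C, D}⁺: CD→AB adds A, B → {A, B, C, D}. Minimal: {D}⁺ = {D}; {C}⁺ = {C} — none reach the full schema.

AC; CD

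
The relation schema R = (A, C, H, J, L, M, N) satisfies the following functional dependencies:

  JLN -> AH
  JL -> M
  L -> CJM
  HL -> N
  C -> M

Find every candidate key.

Attribute L never appears on the right-hand side of any dependency, so L must belong to every candidate key.
{L}⁺ = {C, J, L, M}, which is not all of the schema, so we must add further attributes.
{H, L}⁺: L→CJM adds C, J, M; HL→N adds N; JLN→AH adds A → {A, C, H, J, L, M, N}. Minimal: {L}⁺ = {C, J, L, M}; {H}⁺ = {H} — none reach the full schema.
{L, N}⁺: L→CJM adds C, J, M; JLN→AH adds A, H → {A, C, H, J, L, M, N}. Minimal: {N}⁺ = {N}; {L}⁺ = {C, J, L, M} — none reach the full schema.

{H, L}, {L, N}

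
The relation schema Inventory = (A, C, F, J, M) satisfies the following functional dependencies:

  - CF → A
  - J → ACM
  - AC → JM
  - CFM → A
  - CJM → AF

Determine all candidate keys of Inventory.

{J}⁺: J→ACM adds A, C, M; CJM→AF adds F → {A, C, F, J, M}.
{A, C}⁺: AC→JM adds J, M; CJM→AF adds F → {A, C, F, J, M}.
{C, F}⁺: CF→A adds A; AC→JM adds J, M → {A, C, F, J, M}.
Any other superkey contains one of these as a subset, so there are no further candidate keys.

{J}; {A, C}; {C, F}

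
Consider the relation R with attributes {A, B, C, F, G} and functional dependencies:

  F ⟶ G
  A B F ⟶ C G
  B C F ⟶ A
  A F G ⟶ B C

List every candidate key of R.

(A, F); (B, C, F)

{A, F}⁺: F→G adds G; AFG→BC adds B, C → {A, B, C, F, G}. Minimal: {F}⁺ = {F, G}; {A}⁺ = {A} — none reach the full schema.
{B, C, F}⁺: F→G adds G; BCF→A adds A → {A, B, C, F, G}. Minimal: {C, F}⁺ = {C, F, G}; {B, F}⁺ = {B, F, G}; {B, C}⁺ = {B, C} — none reach the full schema.
Any other superkey contains one of these as a subset, so there are no further candidate keys.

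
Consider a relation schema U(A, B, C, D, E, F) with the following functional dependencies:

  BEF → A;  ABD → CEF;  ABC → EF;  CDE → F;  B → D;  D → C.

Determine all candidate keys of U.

Attribute B never appears on the right-hand side of any dependency, so B must belong to every candidate key.
{B}⁺ = {B, C, D}, which is not all of the schema, so we must add further attributes.
{A, B}⁺: B→D adds D; D→C adds C; ABD→CEF adds E, F → {A, B, C, D, E, F}.
{B, E}⁺: B→D adds D; D→C adds C; CDE→F adds F; BEF→A adds A → {A, B, C, D, E, F}.
Any other superkey contains one of these as a subset, so there are no further candidate keys.

{A, B}; {B, E}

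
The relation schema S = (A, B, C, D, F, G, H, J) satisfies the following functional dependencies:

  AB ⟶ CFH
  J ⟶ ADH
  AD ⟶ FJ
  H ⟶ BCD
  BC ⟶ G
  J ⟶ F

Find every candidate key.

{J}⁺: J→ADH adds A, D, H; AD→FJ adds F; H→BCD adds B, C; BC→G adds G → {A, B, C, D, F, G, H, J}.
{A, B}⁺: AB→CFH adds C, F, H; H→BCD adds D; BC→G adds G; AD→FJ adds J → {A, B, C, D, F, G, H, J}. Minimal: {B}⁺ = {B}; {A}⁺ = {A} — none reach the full schema.
{A, D}⁺: AD→FJ adds F, J; J→ADH adds H; H→BCD adds B, C; BC→G adds G → {A, B, C, D, F, G, H, J}. Minimal: {D}⁺ = {D}; {A}⁺ = {A} — none reach the full schema.
{A, H}⁺: H→BCD adds B, C, D; BC→G adds G; AB→CFH adds F; AD→FJ adds J → {A, B, C, D, F, G, H, J}. Minimal: {H}⁺ = {B, C, D, G, H}; {A}⁺ = {A} — none reach the full schema.
Any other superkey contains one of these as a subset, so there are no further candidate keys.

{J}; {A, B}; {A, D}; {A, H}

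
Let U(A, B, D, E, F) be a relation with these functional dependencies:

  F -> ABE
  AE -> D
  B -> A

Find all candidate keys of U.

{F}

Attribute F never appears on the right-hand side of any dependency, so F must belong to every candidate key.
{F}⁺ = {A, B, D, E, F}, which is all of the schema, so {F} is the only candidate key.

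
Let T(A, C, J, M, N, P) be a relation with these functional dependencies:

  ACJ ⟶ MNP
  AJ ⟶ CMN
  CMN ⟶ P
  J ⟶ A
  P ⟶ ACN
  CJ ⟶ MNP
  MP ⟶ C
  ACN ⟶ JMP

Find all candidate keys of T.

{J}⁺: J→A adds A; AJ→CMN adds C, M, N; CMN→P adds P → {A, C, J, M, N, P}.
{P}⁺: P→ACN adds A, C, N; ACN→JMP adds J, M → {A, C, J, M, N, P}.
{A, C, N}⁺: ACN→JMP adds J, M, P → {A, C, J, M, N, P}. Minimal: {C, N}⁺ = {C, N}; {A, N}⁺ = {A, N}; {A, C}⁺ = {A, C} — none reach the full schema.
{C, M, N}⁺: CMN→P adds P; P→ACN adds A; ACN→JMP adds J → {A, C, J, M, N, P}. Minimal: {M, N}⁺ = {M, N}; {C, N}⁺ = {C, N}; {C, M}⁺ = {C, M} — none reach the full schema.

{J}, {P}, {A, C, N}, {C, M, N}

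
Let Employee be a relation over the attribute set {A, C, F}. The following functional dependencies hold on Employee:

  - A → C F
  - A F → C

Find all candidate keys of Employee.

(A)

Attribute A never appears on the right-hand side of any dependency, so A must belong to every candidate key.
{A}⁺ = {A, C, F}, which is all of the schema, so {A} is the only candidate key.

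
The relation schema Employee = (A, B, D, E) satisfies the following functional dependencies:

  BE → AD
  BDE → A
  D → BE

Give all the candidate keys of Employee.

(D), (B, E)

{D}⁺: D→BE adds B, E; BE→AD adds A → {A, B, D, E}.
{B, E}⁺: BE→AD adds A, D → {A, B, D, E}. Minimal: {E}⁺ = {E}; {B}⁺ = {B} — none reach the full schema.
Any other superkey contains one of these as a subset, so there are no further candidate keys.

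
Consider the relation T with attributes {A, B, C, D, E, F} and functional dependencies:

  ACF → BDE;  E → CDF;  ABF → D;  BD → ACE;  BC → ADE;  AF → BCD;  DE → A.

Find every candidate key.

{E}⁺: E→CDF adds C, D, F; DE→A adds A; ACF→BDE adds B → {A, B, C, D, E, F}.
{A, F}⁺: AF→BCD adds B, C, D; ACF→BDE adds E → {A, B, C, D, E, F}.
{B, C}⁺: BC→ADE adds A, D, E; E→CDF adds F → {A, B, C, D, E, F}.
{B, D}⁺: BD→ACE adds A, C, E; E→CDF adds F → {A, B, C, D, E, F}.
Any other superkey contains one of these as a subset, so there are no further candidate keys.

{E}, {A, F}, {B, C}, {B, D}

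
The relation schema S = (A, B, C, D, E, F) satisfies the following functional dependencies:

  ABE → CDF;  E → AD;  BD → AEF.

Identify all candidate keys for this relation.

Attribute B never appears on the right-hand side of any dependency, so B must belong to every candidate key.
{B}⁺ = {B}, which is not all of the schema, so we must add further attributes.
{B, D}⁺: BD→AEF adds A, E, F; ABE→CDF adds C → {A, B, C, D, E, F}. Minimal: {D}⁺ = {D}; {B}⁺ = {B} — none reach the full schema.
{B, E}⁺: E→AD adds A, D; BD→AEF adds F; ABE→CDF adds C → {A, B, C, D, E, F}. Minimal: {E}⁺ = {A, D, E}; {B}⁺ = {B} — none reach the full schema.
Any other superkey contains one of these as a subset, so there are no further candidate keys.

{B, D}, {B, E}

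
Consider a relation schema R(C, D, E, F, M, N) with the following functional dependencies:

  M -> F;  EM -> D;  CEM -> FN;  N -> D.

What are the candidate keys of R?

{C, E, M}

{C, E, M}⁺: M→F adds F; EM→D adds D; CEM→FN adds N → {C, D, E, F, M, N}.
No other minimal superkey exists.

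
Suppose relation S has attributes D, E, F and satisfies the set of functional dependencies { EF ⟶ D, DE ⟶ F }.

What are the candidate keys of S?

{D, E}; {E, F}

{D, E}⁺: DE→F adds F → {D, E, F}. Minimal: {E}⁺ = {E}; {D}⁺ = {D} — none reach the full schema.
{E, F}⁺: EF→D adds D → {D, E, F}. Minimal: {F}⁺ = {F}; {E}⁺ = {E} — none reach the full schema.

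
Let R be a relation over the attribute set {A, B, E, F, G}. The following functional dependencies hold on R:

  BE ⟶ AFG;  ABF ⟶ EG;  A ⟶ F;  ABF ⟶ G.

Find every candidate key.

AB, BE

Attribute B never appears on the right-hand side of any dependency, so B must belong to every candidate key.
{B}⁺ = {B}, which is not all of the schema, so we must add further attributes.
{A, B}⁺: A→F adds F; ABF→G adds G; ABF→EG adds E → {A, B, E, F, G}. Minimal: {B}⁺ = {B}; {A}⁺ = {A, F} — none reach the full schema.
{B, E}⁺: BE→AFG adds A, F, G → {A, B, E, F, G}. Minimal: {E}⁺ = {E}; {B}⁺ = {B} — none reach the full schema.
Any other superkey contains one of these as a subset, so there are no further candidate keys.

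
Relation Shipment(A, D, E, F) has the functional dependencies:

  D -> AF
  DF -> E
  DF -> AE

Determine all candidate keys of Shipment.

{D}

Attribute D never appears on the right-hand side of any dependency, so D must belong to every candidate key.
{D}⁺ = {A, D, E, F}, which is all of the schema, so {D} is the only candidate key.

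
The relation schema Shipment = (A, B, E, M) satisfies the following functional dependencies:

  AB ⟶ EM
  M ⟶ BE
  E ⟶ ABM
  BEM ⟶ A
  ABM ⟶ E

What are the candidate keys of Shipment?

{E}⁺: E→ABM adds A, B, M → {A, B, E, M}.
{M}⁺: M→BE adds B, E; E→ABM adds A → {A, B, E, M}.
{A, B}⁺: AB→EM adds E, M → {A, B, E, M}. Minimal: {B}⁺ = {B}; {A}⁺ = {A} — none reach the full schema.
Any other superkey contains one of these as a subset, so there are no further candidate keys.

{E}, {M}, {A, B}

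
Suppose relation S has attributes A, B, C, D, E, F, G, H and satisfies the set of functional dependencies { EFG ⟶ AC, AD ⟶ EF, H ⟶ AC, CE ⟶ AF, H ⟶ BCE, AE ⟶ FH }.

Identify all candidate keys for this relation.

Attributes D, G never appear on any right-hand side, so every candidate key must contain {D, G}.
{D, G}⁺ = {D, G}, which is not all of the schema, so we must add further attributes.
{A, D, G}⁺: AD→EF adds E, F; AE→FH adds H; EFG→AC adds C; H→BCE adds B → {A, B, C, D, E, F, G, H}. Minimal: {D, G}⁺ = {D, G}; {A, G}⁺ = {A, G}; {A, D}⁺ = {A, B, C, D, E, F, H} — none reach the full schema.
{D, G, H}⁺: H→AC adds A, C; H→BCE adds B, E; AE→FH adds F → {A, B, C, D, E, F, G, H}. Minimal: {G, H}⁺ = {A, B, C, E, F, G, H}; {D, H}⁺ = {A, B, C, D, E, F, H}; {D, G}⁺ = {D, G} — none reach the full schema.
{C, D, E, G}⁺: CE→AF adds A, F; AE→FH adds H; H→BCE adds B → {A, B, C, D, E, F, G, H}. Minimal: {D, E, G}⁺ = {D, E, G}; {C, E, G}⁺ = {A, B, C, E, F, G, H}; {C, D, G}⁺ = {C, D, G}; … — none reach the full schema.
{D, E, F, G}⁺: EFG→AC adds A, C; AE→FH adds H; H→BCE adds B → {A, B, C, D, E, F, G, H}. Minimal: {E, F, G}⁺ = {A, B, C, E, F, G, H}; {D, F, G}⁺ = {D, F, G}; {D, E, G}⁺ = {D, E, G}; … — none reach the full schema.

ADG, DGH, CDEG, DEFG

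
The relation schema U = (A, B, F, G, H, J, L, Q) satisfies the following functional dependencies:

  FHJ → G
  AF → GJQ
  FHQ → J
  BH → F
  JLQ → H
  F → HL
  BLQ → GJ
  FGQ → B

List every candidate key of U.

Attribute A never appears on the right-hand side of any dependency, so A must belong to every candidate key.
{A}⁺ = {A}, which is not all of the schema, so we must add further attributes.
{A, F}⁺: AF→GJQ adds G, J, Q; F→HL adds H, L; FGQ→B adds B → {A, B, F, G, H, J, L, Q}. Minimal: {F}⁺ = {F, H, L}; {A}⁺ = {A} — none reach the full schema.
{A, B, H}⁺: BH→F adds F; F→HL adds L; AF→GJQ adds G, J, Q → {A, B, F, G, H, J, L, Q}. Minimal: {B, H}⁺ = {B, F, H, L}; {A, H}⁺ = {A, H}; {A, B}⁺ = {A, B} — none reach the full schema.
{A, B, L, Q}⁺: BLQ→GJ adds G, J; JLQ→H adds H; BH→F adds F → {A, B, F, G, H, J, L, Q}. Minimal: {B, L, Q}⁺ = {B, F, G, H, J, L, Q}; {A, L, Q}⁺ = {A, L, Q}; {A, B, Q}⁺ = {A, B, Q}; … — none reach the full schema.
Any other superkey contains one of these as a subset, so there are no further candidate keys.

(A, F); (A, B, H); (A, B, L, Q)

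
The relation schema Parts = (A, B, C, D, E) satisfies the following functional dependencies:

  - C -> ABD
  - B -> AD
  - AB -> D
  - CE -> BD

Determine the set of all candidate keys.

{C, E}

{C, E}⁺: C→ABD adds A, B, D → {A, B, C, D, E}. Minimal: {E}⁺ = {E}; {C}⁺ = {A, B, C, D} — none reach the full schema.
No other minimal superkey exists.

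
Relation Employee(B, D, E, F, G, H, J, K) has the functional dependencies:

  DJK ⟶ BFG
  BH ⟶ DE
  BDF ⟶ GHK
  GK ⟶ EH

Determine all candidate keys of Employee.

Attribute J never appears on the right-hand side of any dependency, so J must belong to every candidate key.
{J}⁺ = {J}, which is not all of the schema, so we must add further attributes.
{D, J, K}⁺: DJK→BFG adds B, F, G; BDF→GHK adds H; GK→EH adds E → {B, D, E, F, G, H, J, K}. Minimal: {J, K}⁺ = {J, K}; {D, K}⁺ = {D, K}; {D, J}⁺ = {D, J} — none reach the full schema.
{B, D, F, J}⁺: BDF→GHK adds G, H, K; GK→EH adds E → {B, D, E, F, G, H, J, K}. Minimal: {D, F, J}⁺ = {D, F, J}; {B, F, J}⁺ = {B, F, J}; {B, D, J}⁺ = {B, D, J}; … — none reach the full schema.
{B, F, H, J}⁺: BH→DE adds D, E; BDF→GHK adds G, K → {B, D, E, F, G, H, J, K}. Minimal: {F, H, J}⁺ = {F, H, J}; {B, H, J}⁺ = {B, D, E, H, J}; {B, F, J}⁺ = {B, F, J}; … — none reach the full schema.
{B, G, J, K}⁺: GK→EH adds E, H; BH→DE adds D; DJK→BFG adds F → {B, D, E, F, G, H, J, K}. Minimal: {G, J, K}⁺ = {E, G, H, J, K}; {B, J, K}⁺ = {B, J, K}; {B, G, K}⁺ = {B, D, E, G, H, K}; … — none reach the full schema.
{B, H, J, K}⁺: BH→DE adds D, E; DJK→BFG adds F, G → {B, D, E, F, G, H, J, K}. Minimal: {H, J, K}⁺ = {H, J, K}; {B, J, K}⁺ = {B, J, K}; {B, H, K}⁺ = {B, D, E, H, K}; … — none reach the full schema.

DJK, BDFJ, BFHJ, BGJK, BHJK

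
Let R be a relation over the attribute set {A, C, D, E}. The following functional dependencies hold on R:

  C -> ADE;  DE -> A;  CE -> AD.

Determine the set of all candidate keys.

Attribute C never appears on the right-hand side of any dependency, so C must belong to every candidate key.
{C}⁺ = {A, C, D, E}, which is all of the schema, so {C} is the only candidate key.

C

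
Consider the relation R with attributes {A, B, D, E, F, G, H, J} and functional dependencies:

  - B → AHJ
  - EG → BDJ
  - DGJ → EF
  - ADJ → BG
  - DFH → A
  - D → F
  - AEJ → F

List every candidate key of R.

{B, D}⁺: B→AHJ adds A, H, J; ADJ→BG adds G; D→F adds F; DGJ→EF adds E → {A, B, D, E, F, G, H, J}. Minimal: {D}⁺ = {D, F}; {B}⁺ = {A, B, H, J} — none reach the full schema.
{E, G}⁺: EG→BDJ adds B, D, J; DGJ→EF adds F; B→AHJ adds A, H → {A, B, D, E, F, G, H, J}. Minimal: {G}⁺ = {G}; {E}⁺ = {E} — none reach the full schema.
{A, D, J}⁺: ADJ→BG adds B, G; D→F adds F; B→AHJ adds H; DGJ→EF adds E → {A, B, D, E, F, G, H, J}. Minimal: {D, J}⁺ = {D, F, J}; {A, J}⁺ = {A, J}; {A, D}⁺ = {A, D, F} — none reach the full schema.
{D, G, J}⁺: DGJ→EF adds E, F; EG→BDJ adds B; B→AHJ adds A, H → {A, B, D, E, F, G, H, J}. Minimal: {G, J}⁺ = {G, J}; {D, J}⁺ = {D, F, J}; {D, G}⁺ = {D, F, G} — none reach the full schema.
{D, H, J}⁺: D→F adds F; DFH→A adds A; ADJ→BG adds B, G; DGJ→EF adds E → {A, B, D, E, F, G, H, J}. Minimal: {H, J}⁺ = {H, J}; {D, J}⁺ = {D, F, J}; {D, H}⁺ = {A, D, F, H} — none reach the full schema.
Any other superkey contains one of these as a subset, so there are no further candidate keys.

{B, D}; {E, G}; {A, D, J}; {D, G, J}; {D, H, J}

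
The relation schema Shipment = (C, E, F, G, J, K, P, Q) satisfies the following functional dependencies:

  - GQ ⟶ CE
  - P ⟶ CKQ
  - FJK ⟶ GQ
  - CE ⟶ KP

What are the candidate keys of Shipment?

Attributes F, J never appear on any right-hand side, so every candidate key must contain {F, J}.
{F, J}⁺ = {F, J}, which is not all of the schema, so we must add further attributes.
{F, J, K}⁺: FJK→GQ adds G, Q; GQ→CE adds C, E; CE→KP adds P → {C, E, F, G, J, K, P, Q}. Minimal: {J, K}⁺ = {J, K}; {F, K}⁺ = {F, K}; {F, J}⁺ = {F, J} — none reach the full schema.
{F, J, P}⁺: P→CKQ adds C, K, Q; FJK→GQ adds G; GQ→CE adds E → {C, E, F, G, J, K, P, Q}. Minimal: {J, P}⁺ = {C, J, K, P, Q}; {F, P}⁺ = {C, F, K, P, Q}; {F, J}⁺ = {F, J} — none reach the full schema.
{C, E, F, J}⁺: CE→KP adds K, P; P→CKQ adds Q; FJK→GQ adds G → {C, E, F, G, J, K, P, Q}. Minimal: {E, F, J}⁺ = {E, F, J}; {C, F, J}⁺ = {C, F, J}; {C, E, J}⁺ = {C, E, J, K, P, Q}; … — none reach the full schema.
{F, G, J, Q}⁺: GQ→CE adds C, E; CE→KP adds K, P → {C, E, F, G, J, K, P, Q}. Minimal: {G, J, Q}⁺ = {C, E, G, J, K, P, Q}; {F, J, Q}⁺ = {F, J, Q}; {F, G, Q}⁺ = {C, E, F, G, K, P, Q}; … — none reach the full schema.
Any other superkey contains one of these as a subset, so there are no further candidate keys.

(F, J, K); (F, J, P); (C, E, F, J); (F, G, J, Q)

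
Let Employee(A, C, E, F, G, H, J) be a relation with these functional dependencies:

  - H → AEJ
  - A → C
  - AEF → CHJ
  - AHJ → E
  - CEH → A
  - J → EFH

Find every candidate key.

{G, H}⁺: H→AEJ adds A, E, J; A→C adds C; J→EFH adds F → {A, C, E, F, G, H, J}. Minimal: {H}⁺ = {A, C, E, F, H, J}; {G}⁺ = {G} — none reach the full schema.
{G, J}⁺: J→EFH adds E, F, H; H→AEJ adds A; A→C adds C → {A, C, E, F, G, H, J}. Minimal: {J}⁺ = {A, C, E, F, H, J}; {G}⁺ = {G} — none reach the full schema.
{A, E, F, G}⁺: A→C adds C; AEF→CHJ adds H, J → {A, C, E, F, G, H, J}. Minimal: {E, F, G}⁺ = {E, F, G}; {A, F, G}⁺ = {A, C, F, G}; {A, E, G}⁺ = {A, C, E, G}; … — none reach the full schema.
Any other superkey contains one of these as a subset, so there are no further candidate keys.

{G, H}; {G, J}; {A, E, F, G}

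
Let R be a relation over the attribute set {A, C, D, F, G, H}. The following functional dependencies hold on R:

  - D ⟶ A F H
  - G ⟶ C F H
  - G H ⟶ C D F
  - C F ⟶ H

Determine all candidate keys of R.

{G}

Attribute G never appears on the right-hand side of any dependency, so G must belong to every candidate key.
{G}⁺ = {A, C, D, F, G, H}, which is all of the schema, so {G} is the only candidate key.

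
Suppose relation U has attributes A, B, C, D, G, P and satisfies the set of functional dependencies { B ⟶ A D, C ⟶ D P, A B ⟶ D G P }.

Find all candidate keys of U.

Attributes B, C never appear on any right-hand side, so every candidate key must contain {B, C}.
{B, C}⁺ = {A, B, C, D, G, P}, which is all of the schema, so {B, C} is the only candidate key.

BC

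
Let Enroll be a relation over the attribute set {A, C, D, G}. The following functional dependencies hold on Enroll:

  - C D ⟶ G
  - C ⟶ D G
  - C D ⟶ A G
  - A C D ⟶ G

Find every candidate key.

{C}

Attribute C never appears on the right-hand side of any dependency, so C must belong to every candidate key.
{C}⁺ = {A, C, D, G}, which is all of the schema, so {C} is the only candidate key.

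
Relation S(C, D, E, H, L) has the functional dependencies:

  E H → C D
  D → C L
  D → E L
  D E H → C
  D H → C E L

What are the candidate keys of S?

Attribute H never appears on the right-hand side of any dependency, so H must belong to every candidate key.
{H}⁺ = {H}, which is not all of the schema, so we must add further attributes.
{D, H}⁺: D→CL adds C, L; D→EL adds E → {C, D, E, H, L}. Minimal: {H}⁺ = {H}; {D}⁺ = {C, D, E, L} — none reach the full schema.
{E, H}⁺: EH→CD adds C, D; D→CL adds L → {C, D, E, H, L}. Minimal: {H}⁺ = {H}; {E}⁺ = {E} — none reach the full schema.
Any other superkey contains one of these as a subset, so there are no further candidate keys.

DH; EH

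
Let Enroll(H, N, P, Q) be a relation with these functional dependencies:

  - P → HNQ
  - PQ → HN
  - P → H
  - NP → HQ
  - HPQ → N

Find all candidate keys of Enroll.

{P}

Attribute P never appears on the right-hand side of any dependency, so P must belong to every candidate key.
{P}⁺ = {H, N, P, Q}, which is all of the schema, so {P} is the only candidate key.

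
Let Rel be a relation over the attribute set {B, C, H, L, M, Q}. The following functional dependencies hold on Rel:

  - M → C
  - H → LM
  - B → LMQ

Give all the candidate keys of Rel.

{B, H}

Attributes B, H never appear on any right-hand side, so every candidate key must contain {B, H}.
{B, H}⁺ = {B, C, H, L, M, Q}, which is all of the schema, so {B, H} is the only candidate key.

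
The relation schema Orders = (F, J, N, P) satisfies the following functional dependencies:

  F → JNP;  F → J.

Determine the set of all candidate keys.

{F}

{F}⁺: F→JNP adds J, N, P → {F, J, N, P}.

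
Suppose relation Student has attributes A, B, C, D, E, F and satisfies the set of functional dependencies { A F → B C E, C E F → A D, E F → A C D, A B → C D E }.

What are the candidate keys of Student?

Attribute F never appears on the right-hand side of any dependency, so F must belong to every candidate key.
{F}⁺ = {F}, which is not all of the schema, so we must add further attributes.
{A, F}⁺: AF→BCE adds B, C, E; CEF→AD adds D → {A, B, C, D, E, F}. Minimal: {F}⁺ = {F}; {A}⁺ = {A} — none reach the full schema.
{E, F}⁺: EF→ACD adds A, C, D; AF→BCE adds B → {A, B, C, D, E, F}. Minimal: {F}⁺ = {F}; {E}⁺ = {E} — none reach the full schema.

AF, EF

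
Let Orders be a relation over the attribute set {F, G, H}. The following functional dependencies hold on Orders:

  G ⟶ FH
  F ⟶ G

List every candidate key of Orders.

{F}, {G}

{F}⁺: F→G adds G; G→FH adds H → {F, G, H}.
{G}⁺: G→FH adds F, H → {F, G, H}.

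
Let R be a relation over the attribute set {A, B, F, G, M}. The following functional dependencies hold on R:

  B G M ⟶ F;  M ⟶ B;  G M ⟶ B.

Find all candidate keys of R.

{A, G, M}⁺: M→B adds B; BGM→F adds F → {A, B, F, G, M}.
No other minimal superkey exists.

(A, G, M)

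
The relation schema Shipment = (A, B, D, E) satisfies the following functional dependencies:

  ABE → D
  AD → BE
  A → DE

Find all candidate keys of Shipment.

Attribute A never appears on the right-hand side of any dependency, so A must belong to every candidate key.
{A}⁺ = {A, B, D, E}, which is all of the schema, so {A} is the only candidate key.

A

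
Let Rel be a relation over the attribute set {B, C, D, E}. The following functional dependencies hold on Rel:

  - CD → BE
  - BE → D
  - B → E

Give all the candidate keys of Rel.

BC; CD

Attribute C never appears on the right-hand side of any dependency, so C must belong to every candidate key.
{C}⁺ = {C}, which is not all of the schema, so we must add further attributes.
{B, C}⁺: B→E adds E; BE→D adds D → {B, C, D, E}.
{C, D}⁺: CD→BE adds B, E → {B, C, D, E}.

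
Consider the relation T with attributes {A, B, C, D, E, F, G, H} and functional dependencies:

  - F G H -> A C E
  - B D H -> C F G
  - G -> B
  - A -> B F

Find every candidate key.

{A, D, H}; {B, D, H}; {D, G, H}

Attributes D, H never appear on any right-hand side, so every candidate key must contain {D, H}.
{D, H}⁺ = {D, H}, which is not all of the schema, so we must add further attributes.
{A, D, H}⁺: A→BF adds B, F; BDH→CFG adds C, G; FGH→ACE adds E → {A, B, C, D, E, F, G, H}. Minimal: {D, H}⁺ = {D, H}; {A, H}⁺ = {A, B, F, H}; {A, D}⁺ = {A, B, D, F} — none reach the full schema.
{B, D, H}⁺: BDH→CFG adds C, F, G; FGH→ACE adds A, E → {A, B, C, D, E, F, G, H}. Minimal: {D, H}⁺ = {D, H}; {B, H}⁺ = {B, H}; {B, D}⁺ = {B, D} — none reach the full schema.
{D, G, H}⁺: G→B adds B; BDH→CFG adds C, F; FGH→ACE adds A, E → {A, B, C, D, E, F, G, H}. Minimal: {G, H}⁺ = {B, G, H}; {D, H}⁺ = {D, H}; {D, G}⁺ = {B, D, G} — none reach the full schema.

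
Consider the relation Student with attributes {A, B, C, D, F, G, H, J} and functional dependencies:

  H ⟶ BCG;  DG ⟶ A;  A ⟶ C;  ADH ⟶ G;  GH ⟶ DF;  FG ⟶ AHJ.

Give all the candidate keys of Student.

{H}⁺: H→BCG adds B, C, G; GH→DF adds D, F; FG→AHJ adds A, J → {A, B, C, D, F, G, H, J}.
{F, G}⁺: FG→AHJ adds A, H, J; H→BCG adds B, C; GH→DF adds D → {A, B, C, D, F, G, H, J}. Minimal: {G}⁺ = {G}; {F}⁺ = {F} — none reach the full schema.
Any other superkey contains one of these as a subset, so there are no further candidate keys.

(H), (F, G)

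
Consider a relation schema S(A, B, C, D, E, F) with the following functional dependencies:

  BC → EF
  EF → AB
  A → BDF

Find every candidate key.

Attribute C never appears on the right-hand side of any dependency, so C must belong to every candidate key.
{C}⁺ = {C}, which is not all of the schema, so we must add further attributes.
{A, C}⁺: A→BDF adds B, D, F; BC→EF adds E → {A, B, C, D, E, F}. Minimal: {C}⁺ = {C}; {A}⁺ = {A, B, D, F} — none reach the full schema.
{B, C}⁺: BC→EF adds E, F; EF→AB adds A; A→BDF adds D → {A, B, C, D, E, F}. Minimal: {C}⁺ = {C}; {B}⁺ = {B} — none reach the full schema.
{C, E, F}⁺: EF→AB adds A, B; A→BDF adds D → {A, B, C, D, E, F}. Minimal: {E, F}⁺ = {A, B, D, E, F}; {C, F}⁺ = {C, F}; {C, E}⁺ = {C, E} — none reach the full schema.

{A, C}, {B, C}, {C, E, F}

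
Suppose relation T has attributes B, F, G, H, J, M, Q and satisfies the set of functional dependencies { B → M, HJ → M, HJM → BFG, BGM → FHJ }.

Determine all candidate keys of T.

Attribute Q never appears on the right-hand side of any dependency, so Q must belong to every candidate key.
{Q}⁺ = {Q}, which is not all of the schema, so we must add further attributes.
{B, G, Q}⁺: B→M adds M; BGM→FHJ adds F, H, J → {B, F, G, H, J, M, Q}. Minimal: {G, Q}⁺ = {G, Q}; {B, Q}⁺ = {B, M, Q}; {B, G}⁺ = {B, F, G, H, J, M} — none reach the full schema.
{H, J, Q}⁺: HJ→M adds M; HJM→BFG adds B, F, G → {B, F, G, H, J, M, Q}. Minimal: {J, Q}⁺ = {J, Q}; {H, Q}⁺ = {H, Q}; {H, J}⁺ = {B, F, G, H, J, M} — none reach the full schema.
Any other superkey contains one of these as a subset, so there are no further candidate keys.

(B, G, Q); (H, J, Q)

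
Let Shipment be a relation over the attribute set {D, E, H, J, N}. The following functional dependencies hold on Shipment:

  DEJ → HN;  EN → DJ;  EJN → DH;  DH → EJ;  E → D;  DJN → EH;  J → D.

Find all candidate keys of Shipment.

{D, H}⁺: DH→EJ adds E, J; DEJ→HN adds N → {D, E, H, J, N}.
{E, H}⁺: E→D adds D; DH→EJ adds J; DEJ→HN adds N → {D, E, H, J, N}.
{E, J}⁺: E→D adds D; DEJ→HN adds H, N → {D, E, H, J, N}.
{E, N}⁺: EN→DJ adds D, J; EJN→DH adds H → {D, E, H, J, N}.
{H, J}⁺: J→D adds D; DH→EJ adds E; DEJ→HN adds N → {D, E, H, J, N}.
{J, N}⁺: J→D adds D; DJN→EH adds E, H → {D, E, H, J, N}.

DH; EH; EJ; EN; HJ; JN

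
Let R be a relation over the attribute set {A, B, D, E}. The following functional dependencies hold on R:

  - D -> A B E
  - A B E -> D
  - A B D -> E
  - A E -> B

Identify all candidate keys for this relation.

{D}⁺: D→ABE adds A, B, E → {A, B, D, E}.
{A, E}⁺: AE→B adds B; ABE→D adds D → {A, B, D, E}. Minimal: {E}⁺ = {E}; {A}⁺ = {A} — none reach the full schema.

D, AE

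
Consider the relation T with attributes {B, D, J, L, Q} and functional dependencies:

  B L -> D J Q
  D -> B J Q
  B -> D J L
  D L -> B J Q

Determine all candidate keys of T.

{B}⁺: B→DJL adds D, J, L; DL→BJQ adds Q → {B, D, J, L, Q}.
{D}⁺: D→BJQ adds B, J, Q; B→DJL adds L → {B, D, J, L, Q}.

{B}, {D}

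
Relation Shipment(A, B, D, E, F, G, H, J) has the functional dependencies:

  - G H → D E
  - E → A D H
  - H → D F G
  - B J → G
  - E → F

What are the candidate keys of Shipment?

{B, E, J}⁺: E→ADH adds A, D, H; H→DFG adds F, G → {A, B, D, E, F, G, H, J}.
{B, H, J}⁺: H→DFG adds D, F, G; GH→DE adds E; E→ADH adds A → {A, B, D, E, F, G, H, J}.

{B, E, J}, {B, H, J}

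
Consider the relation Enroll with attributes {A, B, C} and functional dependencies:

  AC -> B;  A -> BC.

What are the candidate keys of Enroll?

{A}⁺: A→BC adds B, C → {A, B, C}.
No other minimal superkey exists.

(A)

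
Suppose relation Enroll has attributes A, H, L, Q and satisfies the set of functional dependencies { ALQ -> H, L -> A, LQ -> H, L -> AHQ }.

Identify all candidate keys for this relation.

L

Attribute L never appears on the right-hand side of any dependency, so L must belong to every candidate key.
{L}⁺ = {A, H, L, Q}, which is all of the schema, so {L} is the only candidate key.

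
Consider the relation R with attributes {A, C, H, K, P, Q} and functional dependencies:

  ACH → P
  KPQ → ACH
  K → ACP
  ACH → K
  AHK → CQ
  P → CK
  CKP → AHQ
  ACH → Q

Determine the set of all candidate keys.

{K}⁺: K→ACP adds A, C, P; CKP→AHQ adds H, Q → {A, C, H, K, P, Q}.
{P}⁺: P→CK adds C, K; CKP→AHQ adds A, H, Q → {A, C, H, K, P, Q}.
{A, C, H}⁺: ACH→P adds P; ACH→K adds K; AHK→CQ adds Q → {A, C, H, K, P, Q}.

{K}; {P}; {A, C, H}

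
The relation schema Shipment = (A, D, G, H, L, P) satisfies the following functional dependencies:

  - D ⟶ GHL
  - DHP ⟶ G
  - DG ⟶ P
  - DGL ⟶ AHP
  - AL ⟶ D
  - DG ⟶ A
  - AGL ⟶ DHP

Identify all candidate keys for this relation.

{D}, {A, L}

{D}⁺: D→GHL adds G, H, L; DG→P adds P; DGL→AHP adds A → {A, D, G, H, L, P}.
{A, L}⁺: AL→D adds D; D→GHL adds G, H; DG→P adds P → {A, D, G, H, L, P}. Minimal: {L}⁺ = {L}; {A}⁺ = {A} — none reach the full schema.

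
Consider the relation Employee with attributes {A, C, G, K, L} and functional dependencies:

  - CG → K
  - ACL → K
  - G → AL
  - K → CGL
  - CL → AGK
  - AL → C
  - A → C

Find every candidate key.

{G}⁺: G→AL adds A, L; AL→C adds C; CG→K adds K → {A, C, G, K, L}.
{K}⁺: K→CGL adds C, G, L; CL→AGK adds A → {A, C, G, K, L}.
{A, L}⁺: AL→C adds C; ACL→K adds K; K→CGL adds G → {A, C, G, K, L}. Minimal: {L}⁺ = {L}; {A}⁺ = {A, C} — none reach the full schema.
{C, L}⁺: CL→AGK adds A, G, K → {A, C, G, K, L}. Minimal: {L}⁺ = {L}; {C}⁺ = {C} — none reach the full schema.

(G), (K), (A, L), (C, L)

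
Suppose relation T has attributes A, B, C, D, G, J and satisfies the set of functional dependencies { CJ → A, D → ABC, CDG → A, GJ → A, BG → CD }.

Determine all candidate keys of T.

{B, G, J}; {D, G, J}

{B, G, J}⁺: GJ→A adds A; BG→CD adds C, D → {A, B, C, D, G, J}. Minimal: {G, J}⁺ = {A, G, J}; {B, J}⁺ = {B, J}; {B, G}⁺ = {A, B, C, D, G} — none reach the full schema.
{D, G, J}⁺: D→ABC adds A, B, C → {A, B, C, D, G, J}. Minimal: {G, J}⁺ = {A, G, J}; {D, J}⁺ = {A, B, C, D, J}; {D, G}⁺ = {A, B, C, D, G} — none reach the full schema.
Any other superkey contains one of these as a subset, so there are no further candidate keys.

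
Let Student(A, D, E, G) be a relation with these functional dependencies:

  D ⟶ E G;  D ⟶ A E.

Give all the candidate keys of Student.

{D}

{D}⁺: D→EG adds E, G; D→AE adds A → {A, D, E, G}.
No other minimal superkey exists.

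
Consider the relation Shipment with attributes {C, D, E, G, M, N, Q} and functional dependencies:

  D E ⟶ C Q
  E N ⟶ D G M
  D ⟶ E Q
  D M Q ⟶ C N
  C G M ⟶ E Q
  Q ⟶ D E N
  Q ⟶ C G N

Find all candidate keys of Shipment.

{D}⁺: D→EQ adds E, Q; Q→DEN adds N; Q→CGN adds C, G; EN→DGM adds M → {C, D, E, G, M, N, Q}.
{Q}⁺: Q→DEN adds D, E, N; Q→CGN adds C, G; EN→DGM adds M → {C, D, E, G, M, N, Q}.
{E, N}⁺: EN→DGM adds D, G, M; D→EQ adds Q; DMQ→CN adds C → {C, D, E, G, M, N, Q}. Minimal: {N}⁺ = {N}; {E}⁺ = {E} — none reach the full schema.
{C, G, M}⁺: CGM→EQ adds E, Q; Q→DEN adds D, N → {C, D, E, G, M, N, Q}. Minimal: {G, M}⁺ = {G, M}; {C, M}⁺ = {C, M}; {C, G}⁺ = {C, G} — none reach the full schema.
Any other superkey contains one of these as a subset, so there are no further candidate keys.

{D}, {Q}, {E, N}, {C, G, M}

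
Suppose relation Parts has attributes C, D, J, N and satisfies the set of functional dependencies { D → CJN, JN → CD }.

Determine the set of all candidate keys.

{D}, {J, N}

{D}⁺: D→CJN adds C, J, N → {C, D, J, N}.
{J, N}⁺: JN→CD adds C, D → {C, D, J, N}. Minimal: {N}⁺ = {N}; {J}⁺ = {J} — none reach the full schema.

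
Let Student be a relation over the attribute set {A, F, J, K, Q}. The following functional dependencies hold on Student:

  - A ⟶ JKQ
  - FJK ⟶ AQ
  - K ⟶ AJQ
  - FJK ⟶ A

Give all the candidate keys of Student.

Attribute F never appears on the right-hand side of any dependency, so F must belong to every candidate key.
{F}⁺ = {F}, which is not all of the schema, so we must add further attributes.
{A, F}⁺: A→JKQ adds J, K, Q → {A, F, J, K, Q}. Minimal: {F}⁺ = {F}; {A}⁺ = {A, J, K, Q} — none reach the full schema.
{F, K}⁺: K→AJQ adds A, J, Q → {A, F, J, K, Q}. Minimal: {K}⁺ = {A, J, K, Q}; {F}⁺ = {F} — none reach the full schema.
Any other superkey contains one of these as a subset, so there are no further candidate keys.

{A, F}; {F, K}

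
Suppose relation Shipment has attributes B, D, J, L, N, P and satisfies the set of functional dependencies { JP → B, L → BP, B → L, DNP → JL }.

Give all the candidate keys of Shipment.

BDN; DLN; DNP

Attributes D, N never appear on any right-hand side, so every candidate key must contain {D, N}.
{D, N}⁺ = {D, N}, which is not all of the schema, so we must add further attributes.
{B, D, N}⁺: B→L adds L; L→BP adds P; DNP→JL adds J → {B, D, J, L, N, P}. Minimal: {D, N}⁺ = {D, N}; {B, N}⁺ = {B, L, N, P}; {B, D}⁺ = {B, D, L, P} — none reach the full schema.
{D, L, N}⁺: L→BP adds B, P; DNP→JL adds J → {B, D, J, L, N, P}. Minimal: {L, N}⁺ = {B, L, N, P}; {D, N}⁺ = {D, N}; {D, L}⁺ = {B, D, L, P} — none reach the full schema.
{D, N, P}⁺: DNP→JL adds J, L; JP→B adds B → {B, D, J, L, N, P}. Minimal: {N, P}⁺ = {N, P}; {D, P}⁺ = {D, P}; {D, N}⁺ = {D, N} — none reach the full schema.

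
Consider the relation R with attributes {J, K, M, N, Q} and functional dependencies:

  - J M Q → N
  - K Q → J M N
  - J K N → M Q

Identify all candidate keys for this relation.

Attribute K never appears on the right-hand side of any dependency, so K must belong to every candidate key.
{K}⁺ = {K}, which is not all of the schema, so we must add further attributes.
{K, Q}⁺: KQ→JMN adds J, M, N → {J, K, M, N, Q}. Minimal: {Q}⁺ = {Q}; {K}⁺ = {K} — none reach the full schema.
{J, K, N}⁺: JKN→MQ adds M, Q → {J, K, M, N, Q}. Minimal: {K, N}⁺ = {K, N}; {J, N}⁺ = {J, N}; {J, K}⁺ = {J, K} — none reach the full schema.

KQ, JKN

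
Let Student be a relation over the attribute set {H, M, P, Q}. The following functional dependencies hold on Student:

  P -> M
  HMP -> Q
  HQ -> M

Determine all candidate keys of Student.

Attributes H, P never appear on any right-hand side, so every candidate key must contain {H, P}.
{H, P}⁺ = {H, M, P, Q}, which is all of the schema, so {H, P} is the only candidate key.

HP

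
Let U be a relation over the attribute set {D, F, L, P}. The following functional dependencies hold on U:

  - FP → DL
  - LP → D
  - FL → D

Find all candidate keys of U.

Attributes F, P never appear on any right-hand side, so every candidate key must contain {F, P}.
{F, P}⁺ = {D, F, L, P}, which is all of the schema, so {F, P} is the only candidate key.

FP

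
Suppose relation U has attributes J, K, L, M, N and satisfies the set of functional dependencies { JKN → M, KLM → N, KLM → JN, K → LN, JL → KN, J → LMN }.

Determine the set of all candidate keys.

{J}⁺: J→LMN adds L, M, N; JL→KN adds K → {J, K, L, M, N}.
{K, M}⁺: K→LN adds L, N; KLM→JN adds J → {J, K, L, M, N}. Minimal: {M}⁺ = {M}; {K}⁺ = {K, L, N} — none reach the full schema.
Any other superkey contains one of these as a subset, so there are no further candidate keys.

{J}, {K, M}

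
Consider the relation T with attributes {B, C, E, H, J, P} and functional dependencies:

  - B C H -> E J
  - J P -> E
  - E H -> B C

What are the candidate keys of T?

{E, H, P}, {H, J, P}, {B, C, H, P}

Attributes H, P never appear on any right-hand side, so every candidate key must contain {H, P}.
{H, P}⁺ = {H, P}, which is not all of the schema, so we must add further attributes.
{E, H, P}⁺: EH→BC adds B, C; BCH→EJ adds J → {B, C, E, H, J, P}.
{H, J, P}⁺: JP→E adds E; EH→BC adds B, C → {B, C, E, H, J, P}.
{B, C, H, P}⁺: BCH→EJ adds E, J → {B, C, E, H, J, P}.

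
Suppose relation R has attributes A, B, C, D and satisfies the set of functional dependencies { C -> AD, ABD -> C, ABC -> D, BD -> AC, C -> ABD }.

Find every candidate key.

C; BD

{C}⁺: C→AD adds A, D; C→ABD adds B → {A, B, C, D}.
{B, D}⁺: BD→AC adds A, C → {A, B, C, D}. Minimal: {D}⁺ = {D}; {B}⁺ = {B} — none reach the full schema.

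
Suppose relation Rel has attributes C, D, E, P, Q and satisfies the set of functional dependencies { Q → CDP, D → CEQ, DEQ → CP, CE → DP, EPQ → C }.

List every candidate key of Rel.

{D}, {Q}, {C, E}

{D}⁺: D→CEQ adds C, E, Q; DEQ→CP adds P → {C, D, E, P, Q}.
{Q}⁺: Q→CDP adds C, D, P; D→CEQ adds E → {C, D, E, P, Q}.
{C, E}⁺: CE→DP adds D, P; D→CEQ adds Q → {C, D, E, P, Q}.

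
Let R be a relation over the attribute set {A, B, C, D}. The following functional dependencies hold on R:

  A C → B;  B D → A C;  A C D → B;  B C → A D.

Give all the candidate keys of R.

{A, C}, {B, C}, {B, D}

{A, C}⁺: AC→B adds B; BC→AD adds D → {A, B, C, D}. Minimal: {C}⁺ = {C}; {A}⁺ = {A} — none reach the full schema.
{B, C}⁺: BC→AD adds A, D → {A, B, C, D}. Minimal: {C}⁺ = {C}; {B}⁺ = {B} — none reach the full schema.
{B, D}⁺: BD→AC adds A, C → {A, B, C, D}. Minimal: {D}⁺ = {D}; {B}⁺ = {B} — none reach the full schema.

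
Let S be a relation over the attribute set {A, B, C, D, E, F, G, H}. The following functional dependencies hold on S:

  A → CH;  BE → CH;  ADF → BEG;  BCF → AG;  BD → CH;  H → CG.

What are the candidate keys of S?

{A, D, F}⁺: A→CH adds C, H; ADF→BEG adds B, E, G → {A, B, C, D, E, F, G, H}. Minimal: {D, F}⁺ = {D, F}; {A, F}⁺ = {A, C, F, G, H}; {A, D}⁺ = {A, C, D, G, H} — none reach the full schema.
{B, D, F}⁺: BD→CH adds C, H; H→CG adds G; BCF→AG adds A; ADF→BEG adds E → {A, B, C, D, E, F, G, H}. Minimal: {D, F}⁺ = {D, F}; {B, F}⁺ = {B, F}; {B, D}⁺ = {B, C, D, G, H} — none reach the full schema.

{A, D, F}; {B, D, F}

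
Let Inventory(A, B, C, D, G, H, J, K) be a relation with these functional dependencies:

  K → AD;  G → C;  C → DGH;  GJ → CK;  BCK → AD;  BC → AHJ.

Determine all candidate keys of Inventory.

Attribute B never appears on the right-hand side of any dependency, so B must belong to every candidate key.
{B}⁺ = {B}, which is not all of the schema, so we must add further attributes.
{B, C}⁺: C→DGH adds D, G, H; BC→AHJ adds A, J; GJ→CK adds K → {A, B, C, D, G, H, J, K}.
{B, G}⁺: G→C adds C; C→DGH adds D, H; BC→AHJ adds A, J; GJ→CK adds K → {A, B, C, D, G, H, J, K}.
Any other superkey contains one of these as a subset, so there are no further candidate keys.

{B, C}; {B, G}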